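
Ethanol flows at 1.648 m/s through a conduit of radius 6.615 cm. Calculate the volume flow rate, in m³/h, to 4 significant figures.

Q = A·v = 0.01375 m² × 1.648 m/s = 0.02266 m³/s.
Converting: 0.02266 m³/s × 3600 = 81.56 m³/h.

Q ≈ 81.56 m³/h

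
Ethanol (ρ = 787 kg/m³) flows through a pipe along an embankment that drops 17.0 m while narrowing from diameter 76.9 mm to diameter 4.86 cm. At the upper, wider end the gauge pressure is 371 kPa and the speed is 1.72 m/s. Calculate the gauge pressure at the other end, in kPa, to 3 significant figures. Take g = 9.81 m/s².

Continuity gives A₁v₁ = A₂v₂, so v₂ = (46.4 cm²)/(18.6 cm²) × 1.72 m/s = 4.31 m/s.
Energy conservation along the streamline gives P₂ = P₁ − ½ρ(v₂² − v₁²) − ρg(h₂ − h₁).
P₂ = 371000 + ½·787·(1.72² − 4.31²) − 787·9.81·(−17.0) = 371000 + (-6130) − (-131000) = 496000 Pa.

P₂ ≈ 496 kPa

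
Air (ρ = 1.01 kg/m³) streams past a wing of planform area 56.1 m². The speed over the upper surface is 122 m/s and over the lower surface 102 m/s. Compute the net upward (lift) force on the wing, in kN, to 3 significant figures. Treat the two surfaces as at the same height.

The faster flow above has the lower pressure; Bernoulli (same height) gives ΔP = ½ρ(v_up² − v_low²).
ΔP = ½·1.01·(122² − 102²) = 2260 Pa.
Lift = ΔP · A = 2260 × 56.1 = 127000 N.

127 kN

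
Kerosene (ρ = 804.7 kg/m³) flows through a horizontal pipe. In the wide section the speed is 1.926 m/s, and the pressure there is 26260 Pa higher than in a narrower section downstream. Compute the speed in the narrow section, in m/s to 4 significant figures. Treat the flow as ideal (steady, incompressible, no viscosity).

Horizontal Bernoulli: P₁ + ½ρv₁² = P₂ + ½ρv₂², so v₂² = v₁² + 2(P₁ − P₂)/ρ.
v₂ = √(1.926² + 2·26260/804.7) = √(3.709 + 65.27) = 8.305 m/s.

8.305 m/s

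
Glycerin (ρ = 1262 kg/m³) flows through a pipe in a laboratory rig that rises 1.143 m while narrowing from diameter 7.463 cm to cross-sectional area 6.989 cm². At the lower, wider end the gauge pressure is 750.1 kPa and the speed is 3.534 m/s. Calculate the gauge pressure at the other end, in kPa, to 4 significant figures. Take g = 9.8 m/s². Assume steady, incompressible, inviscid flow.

P₂ = 435.1 kPa

Continuity gives A₁v₁ = A₂v₂, so v₂ = (43.74 cm²)/(6.989 cm²) × 3.534 m/s = 22.12 m/s.
Energy conservation along the streamline gives P₂ = P₁ − ½ρ(v₂² − v₁²) − ρg(h₂ − h₁).
P₂ = 750100 + ½·1262·(3.534² − 22.12²) − 1262·9.8·(+1.143) = 750100 + (-300800) − (14140) = 435100 Pa.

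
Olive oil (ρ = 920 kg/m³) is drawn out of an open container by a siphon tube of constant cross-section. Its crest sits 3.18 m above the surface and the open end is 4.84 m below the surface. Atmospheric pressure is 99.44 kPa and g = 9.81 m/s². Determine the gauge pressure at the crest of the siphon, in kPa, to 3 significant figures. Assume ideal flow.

P_gauge = -72.4 kPa

From the surface to the outlet (both open to atmosphere, surface at rest): v = √(2g·h_out) = √(2·9.81·4.84) = 9.74 m/s.
With constant cross-section the crest speed equals v; applying Bernoulli from the surface up to the crest, P_top = P_atm − ½ρv² − ρg·h_top.
P_top = 99440 − ½·920·9.74² − 920·9.81·3.18 = 27100 Pa. So P_gauge = P_top − P_atm = -72400 Pa.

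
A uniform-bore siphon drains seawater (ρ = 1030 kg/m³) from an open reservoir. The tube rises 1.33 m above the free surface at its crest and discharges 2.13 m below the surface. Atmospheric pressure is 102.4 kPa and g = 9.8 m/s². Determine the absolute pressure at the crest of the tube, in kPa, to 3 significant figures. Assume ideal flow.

The outlet speed comes from Torricelli: v = √(2g·2.13) = 6.46 m/s.
With constant cross-section the crest speed equals v; applying Bernoulli from the surface up to the crest, P_top = P_atm − ½ρv² − ρg·h_top.
P_top = 102400 − ½·1030·6.46² − 1030·9.8·1.33 = 67500 Pa.

67.5 kPa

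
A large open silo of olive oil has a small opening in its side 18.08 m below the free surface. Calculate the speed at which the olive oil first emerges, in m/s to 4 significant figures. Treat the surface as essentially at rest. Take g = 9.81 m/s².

With the surface at rest and both surface and jet at atmospheric pressure, Bernoulli gives ρg h = ½ρv², so v = √(2gh) = √(2·9.81·18.08) = 18.83 m/s.

18.83 m/s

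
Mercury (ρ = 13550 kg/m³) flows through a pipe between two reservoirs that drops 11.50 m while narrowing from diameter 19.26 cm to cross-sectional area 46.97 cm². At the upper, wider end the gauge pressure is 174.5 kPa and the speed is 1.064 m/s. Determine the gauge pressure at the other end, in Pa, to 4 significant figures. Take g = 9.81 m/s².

P₂ = 1416000 Pa

Mass conservation (A₁v₁ = A₂v₂) gives v₂ = 1.064 × 291.3/46.97 = 6.600 m/s.
Energy conservation along the streamline gives P₂ = P₁ − ½ρ(v₂² − v₁²) − ρg(h₂ − h₁).
P₂ = 174500 + ½·13550·(1.064² − 6.600²) − 13550·9.81·(−11.50) = 174500 + (-287400) − (-1529000) = 1416000 Pa.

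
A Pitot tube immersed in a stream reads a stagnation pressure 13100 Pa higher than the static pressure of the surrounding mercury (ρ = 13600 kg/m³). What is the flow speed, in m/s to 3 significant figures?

v = 1.39 m/s

The dynamic pressure equals the rise in static pressure at the stagnation point: ΔP = ½ρv².
v = √(2ΔP/ρ) = √(2·13100/13600) = 1.39 m/s.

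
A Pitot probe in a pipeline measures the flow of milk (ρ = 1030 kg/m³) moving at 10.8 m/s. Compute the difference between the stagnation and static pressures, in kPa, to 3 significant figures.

ΔP ≈ 60.1 kPa

The dynamic pressure equals the rise in static pressure at the stagnation point: ΔP = ½ρv².
ΔP = ½·1030·10.8² = 60100 Pa.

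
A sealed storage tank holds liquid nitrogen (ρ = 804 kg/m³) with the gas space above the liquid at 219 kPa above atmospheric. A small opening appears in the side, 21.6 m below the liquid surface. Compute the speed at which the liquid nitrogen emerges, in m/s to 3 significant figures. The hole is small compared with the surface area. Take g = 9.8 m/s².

v = 31.1 m/s

Take point 1 at the surface (v₁ ≈ 0) and point 2 at the hole (at atmospheric pressure). Bernoulli: P₁ + ρg h = P_atm + ½ρv₂².
With P₁ − P_atm = 219000 Pa, v₂ = √(2gh + 2ΔP/ρ) = √(2·9.8·21.6 + 2·219000/804) = 31.1 m/s.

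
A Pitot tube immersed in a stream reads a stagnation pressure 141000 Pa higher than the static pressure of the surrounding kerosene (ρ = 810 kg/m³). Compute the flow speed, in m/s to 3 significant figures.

v ≈ 18.7 m/s

The dynamic pressure equals the rise in static pressure at the stagnation point: ΔP = ½ρv².
v = √(2ΔP/ρ) = √(2·141000/810) = 18.7 m/s.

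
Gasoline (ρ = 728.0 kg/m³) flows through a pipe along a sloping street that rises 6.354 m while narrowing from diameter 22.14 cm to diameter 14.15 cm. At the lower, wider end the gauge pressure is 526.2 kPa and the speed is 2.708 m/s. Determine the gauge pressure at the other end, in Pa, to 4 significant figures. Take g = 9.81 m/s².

Mass conservation (A₁v₁ = A₂v₂) gives v₂ = 2.708 × 385.0/157.3 = 6.630 m/s.
Applying Bernoulli between the two ends and solving for P₂: P₂ = P₁ + ½ρ(v₁² − v₂²) − ρgΔh.
P₂ = 526200 + ½·728.0·(2.708² − 6.630²) − 728.0·9.81·(+6.354) = 526200 + (-13330) − (45380) = 467500 Pa.

P₂ = 467500 Pa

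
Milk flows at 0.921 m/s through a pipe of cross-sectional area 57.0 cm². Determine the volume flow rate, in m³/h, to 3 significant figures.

Q = 18.9 m³/h

Q = A·v = 0.00570 m² × 0.921 m/s = 0.00525 m³/s.
Converting: 0.00525 m³/s × 3600 = 18.9 m³/h.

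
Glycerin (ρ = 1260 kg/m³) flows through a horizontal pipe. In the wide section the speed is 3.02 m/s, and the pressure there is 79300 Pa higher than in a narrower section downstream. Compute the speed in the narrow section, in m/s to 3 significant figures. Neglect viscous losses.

With h₁ = h₂, rearranging Bernoulli gives v₂ = √(v₁² + 2ΔP/ρ).
v₂ = √(3.02² + 2·79300/1260) = √(9.12 + 126) = 11.6 m/s.

v₂ = 11.6 m/s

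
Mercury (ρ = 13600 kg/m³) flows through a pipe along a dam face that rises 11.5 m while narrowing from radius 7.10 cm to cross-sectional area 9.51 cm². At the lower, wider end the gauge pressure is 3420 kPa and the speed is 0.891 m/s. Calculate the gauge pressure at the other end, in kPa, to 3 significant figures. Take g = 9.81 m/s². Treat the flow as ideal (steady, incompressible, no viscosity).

Continuity gives A₁v₁ = A₂v₂, so v₂ = (158 cm²)/(9.51 cm²) × 0.891 m/s = 14.8 m/s.
Applying Bernoulli between the two ends and solving for P₂: P₂ = P₁ + ½ρ(v₁² − v₂²) − ρgΔh.
P₂ = 3420000 + ½·13600·(0.891² − 14.8²) − 13600·9.81·(+11.5) = 3420000 + (-1490000) − (1530000) = 394000 Pa.

P₂ ≈ 394 kPa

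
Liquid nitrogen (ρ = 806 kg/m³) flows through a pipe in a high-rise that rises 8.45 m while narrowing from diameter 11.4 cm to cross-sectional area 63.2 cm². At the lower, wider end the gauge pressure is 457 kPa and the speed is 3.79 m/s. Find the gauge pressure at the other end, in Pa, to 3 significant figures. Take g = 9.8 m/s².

Mass conservation (A₁v₁ = A₂v₂) gives v₂ = 3.79 × 102/63.2 = 6.12 m/s.
Bernoulli: P₁ + ½ρv₁² + ρg h₁ = P₂ + ½ρv₂² + ρg h₂, so P₂ = P₁ + ½ρ(v₁² − v₂²) − ρg(h₂ − h₁).
P₂ = 457000 + ½·806·(3.79² − 6.12²) − 806·9.8·(+8.45) = 457000 + (-9310) − (66700) = 381000 Pa.

381000 Pa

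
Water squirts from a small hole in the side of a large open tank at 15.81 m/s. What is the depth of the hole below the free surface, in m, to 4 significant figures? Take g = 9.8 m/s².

12.75 m

For a small hole in a large open tank, ½v² = gh, giving h = v²/(2g).
h = 15.81²/(2·9.8) = 250.0/19.60 = 12.75 m.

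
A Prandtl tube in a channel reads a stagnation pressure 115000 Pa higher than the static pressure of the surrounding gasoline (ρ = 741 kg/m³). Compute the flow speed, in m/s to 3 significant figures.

v = 17.6 m/s

Bernoulli between the free stream and the stagnation point: ½ρv² = P_stag − P_static.
v = √(2ΔP/ρ) = √(2·115000/741) = 17.6 m/s.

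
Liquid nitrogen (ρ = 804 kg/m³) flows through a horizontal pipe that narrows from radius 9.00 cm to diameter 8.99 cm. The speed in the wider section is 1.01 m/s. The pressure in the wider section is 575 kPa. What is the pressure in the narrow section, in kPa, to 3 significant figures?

The volume flow rate is constant, so v₂ = (A₁/A₂)v₁ = (254/63.5)·1.01 = 4.05 m/s.
The pipe is horizontal, so Bernoulli reduces to P₁ + ½ρv₁² = P₂ + ½ρv₂².
P₂ = P₁ − ½ρ(v₂² − v₁²) = 575000 − ½·804·(4.05² − 1.01²) = 575000 − 6180 = 569000 Pa.

P₂ ≈ 569 kPa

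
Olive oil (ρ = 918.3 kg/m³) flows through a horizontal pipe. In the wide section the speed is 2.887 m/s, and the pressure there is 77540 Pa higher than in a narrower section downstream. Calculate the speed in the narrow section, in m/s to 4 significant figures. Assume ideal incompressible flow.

v₂ = 13.31 m/s

Horizontal Bernoulli: P₁ + ½ρv₁² = P₂ + ½ρv₂², so v₂² = v₁² + 2(P₁ − P₂)/ρ.
v₂ = √(2.887² + 2·77540/918.3) = √(8.335 + 168.9) = 13.31 m/s.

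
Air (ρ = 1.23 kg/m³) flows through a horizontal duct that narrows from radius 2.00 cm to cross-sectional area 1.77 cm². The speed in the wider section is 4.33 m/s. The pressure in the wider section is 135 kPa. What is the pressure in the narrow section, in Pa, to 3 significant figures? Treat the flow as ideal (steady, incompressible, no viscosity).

134000 Pa

By continuity, v₂ = v₁·A₁/A₂ = 4.33·(12.6/1.77) = 30.7 m/s.
Bernoulli (h₁ = h₂): P₁ − P₂ = ½ρ(v₂² − v₁²).
P₂ = P₁ − ½ρ(v₂² − v₁²) = 135000 − ½·1.23·(30.7² − 4.33²) = 135000 − 570 = 134000 Pa.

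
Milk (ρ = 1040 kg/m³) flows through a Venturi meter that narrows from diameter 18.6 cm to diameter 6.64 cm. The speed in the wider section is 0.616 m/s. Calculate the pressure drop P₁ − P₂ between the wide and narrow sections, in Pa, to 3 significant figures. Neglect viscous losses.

12000 Pa

By continuity, v₂ = v₁·A₁/A₂ = 0.616·(272/34.6) = 4.83 m/s.
With no height change, Bernoulli's equation is P₁ + ½ρv₁² = P₂ + ½ρv₂².
P₁ − P₂ = ½·1040·(4.83² − 0.616²) = ½·1040·23.0 = 12000 Pa.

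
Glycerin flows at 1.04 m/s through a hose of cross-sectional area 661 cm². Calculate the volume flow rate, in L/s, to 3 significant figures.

Q = A·v = 0.0661 m² × 1.04 m/s = 0.0687 m³/s.
Converting: 0.0687 m³/s × 1000 = 68.7 L/s.

68.7 L/s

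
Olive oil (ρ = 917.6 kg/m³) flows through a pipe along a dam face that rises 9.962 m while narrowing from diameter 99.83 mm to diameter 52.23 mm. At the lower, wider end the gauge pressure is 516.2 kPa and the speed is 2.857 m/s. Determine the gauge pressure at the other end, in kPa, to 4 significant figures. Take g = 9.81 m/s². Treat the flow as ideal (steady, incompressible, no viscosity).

P₂ ≈ 380.3 kPa

By continuity, v₂ = v₁·A₁/A₂ = 2.857·(78.27/21.43) = 10.44 m/s.
Applying Bernoulli between the two ends and solving for P₂: P₂ = P₁ + ½ρ(v₁² − v₂²) − ρgΔh.
P₂ = 516200 + ½·917.6·(2.857² − 10.44²) − 917.6·9.81·(+9.962) = 516200 + (-46240) − (89670) = 380300 Pa.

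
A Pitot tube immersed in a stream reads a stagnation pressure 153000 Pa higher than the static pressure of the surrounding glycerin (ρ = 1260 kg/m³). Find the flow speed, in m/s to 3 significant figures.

Bernoulli between the free stream and the stagnation point: ½ρv² = P_stag − P_static.
v = √(2ΔP/ρ) = √(2·153000/1260) = 15.6 m/s.

v ≈ 15.6 m/s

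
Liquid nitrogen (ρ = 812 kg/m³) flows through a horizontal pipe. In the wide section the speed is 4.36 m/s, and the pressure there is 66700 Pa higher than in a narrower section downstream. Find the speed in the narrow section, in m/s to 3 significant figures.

Horizontal Bernoulli: P₁ + ½ρv₁² = P₂ + ½ρv₂², so v₂² = v₁² + 2(P₁ − P₂)/ρ.
v₂ = √(4.36² + 2·66700/812) = √(19.0 + 164) = 13.5 m/s.

13.5 m/s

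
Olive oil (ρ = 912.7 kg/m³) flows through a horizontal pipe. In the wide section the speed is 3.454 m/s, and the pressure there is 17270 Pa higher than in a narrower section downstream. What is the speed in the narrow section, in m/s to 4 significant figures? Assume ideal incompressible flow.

Horizontal Bernoulli: P₁ + ½ρv₁² = P₂ + ½ρv₂², so v₂² = v₁² + 2(P₁ − P₂)/ρ.
v₂ = √(3.454² + 2·17270/912.7) = √(11.93 + 37.84) = 7.055 m/s.

v₂ = 7.055 m/s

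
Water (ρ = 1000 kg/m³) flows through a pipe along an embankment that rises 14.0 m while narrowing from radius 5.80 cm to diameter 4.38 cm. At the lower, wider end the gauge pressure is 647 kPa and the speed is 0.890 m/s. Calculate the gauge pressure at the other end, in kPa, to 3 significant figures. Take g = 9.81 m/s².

The volume flow rate is constant, so v₂ = (A₁/A₂)v₁ = (106/15.1)·0.890 = 6.24 m/s.
Bernoulli: P₁ + ½ρv₁² + ρg h₁ = P₂ + ½ρv₂² + ρg h₂, so P₂ = P₁ + ½ρ(v₁² − v₂²) − ρg(h₂ − h₁).
P₂ = 647000 + ½·1000·(0.890² − 6.24²) − 1000·9.81·(+14.0) = 647000 + (-19100) − (137000) = 491000 Pa.

491 kPa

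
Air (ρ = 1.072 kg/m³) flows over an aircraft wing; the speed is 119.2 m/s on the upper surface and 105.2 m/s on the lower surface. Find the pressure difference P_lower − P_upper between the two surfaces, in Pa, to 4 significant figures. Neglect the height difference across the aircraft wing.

ΔP ≈ 1684 Pa

The pressure is lower where the speed is higher: ΔP = ½ρ(v_up² − v_low²).
ΔP = ½·1.072·(119.2² − 105.2²) = 1684 Pa.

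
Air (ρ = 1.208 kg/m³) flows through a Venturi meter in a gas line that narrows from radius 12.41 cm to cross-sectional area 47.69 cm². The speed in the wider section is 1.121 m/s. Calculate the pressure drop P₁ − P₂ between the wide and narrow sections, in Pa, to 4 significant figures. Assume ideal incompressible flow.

77.36 Pa

Continuity gives A₁v₁ = A₂v₂, so v₂ = (483.8 cm²)/(47.69 cm²) × 1.121 m/s = 11.37 m/s.
Along the horizontal streamline, P + ½ρv² is constant.
P₁ − P₂ = ½·1.208·(11.37² − 1.121²) = ½·1.208·128.1 = 77.36 Pa.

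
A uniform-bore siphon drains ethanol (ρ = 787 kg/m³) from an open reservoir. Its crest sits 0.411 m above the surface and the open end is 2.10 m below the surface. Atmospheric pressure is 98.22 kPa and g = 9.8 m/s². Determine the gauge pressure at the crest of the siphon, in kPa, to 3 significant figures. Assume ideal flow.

Bernoulli surface→outlet gives ½v² = g·h_out, so v = √(2·9.8·2.10) = 6.42 m/s.
The bore is uniform, so the speed at the crest is the same v. Bernoulli surface→crest: P_atm = P_top + ½ρv² + ρg·h_top.
P_top = 98220 − ½·787·6.42² − 787·9.8·0.411 = 78900 Pa. So P_gauge = P_top − P_atm = -19400 Pa.

P_gauge ≈ -19.4 kPa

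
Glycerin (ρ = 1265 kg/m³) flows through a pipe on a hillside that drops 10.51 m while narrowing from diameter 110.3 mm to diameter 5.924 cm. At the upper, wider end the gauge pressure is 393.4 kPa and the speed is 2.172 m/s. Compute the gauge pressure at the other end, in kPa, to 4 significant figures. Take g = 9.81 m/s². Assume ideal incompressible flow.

By continuity, v₂ = v₁·A₁/A₂ = 2.172·(95.55/27.56) = 7.530 m/s.
Applying Bernoulli between the two ends and solving for P₂: P₂ = P₁ + ½ρ(v₁² − v₂²) − ρgΔh.
P₂ = 393400 + ½·1265·(2.172² − 7.530²) − 1265·9.81·(−10.51) = 393400 + (-32880) − (-130400) = 490900 Pa.

490.9 kPa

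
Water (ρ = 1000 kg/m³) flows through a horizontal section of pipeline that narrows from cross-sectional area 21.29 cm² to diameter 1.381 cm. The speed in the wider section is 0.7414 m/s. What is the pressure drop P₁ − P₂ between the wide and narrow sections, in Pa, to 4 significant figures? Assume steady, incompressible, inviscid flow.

ΔP ≈ 55250 Pa

The volume flow rate is constant, so v₂ = (A₁/A₂)v₁ = (21.29/1.498)·0.7414 = 10.54 m/s.
Bernoulli (h₁ = h₂): P₁ − P₂ = ½ρ(v₂² − v₁²).
P₁ − P₂ = ½·1000·(10.54² − 0.7414²) = ½·1000·110.5 = 55250 Pa.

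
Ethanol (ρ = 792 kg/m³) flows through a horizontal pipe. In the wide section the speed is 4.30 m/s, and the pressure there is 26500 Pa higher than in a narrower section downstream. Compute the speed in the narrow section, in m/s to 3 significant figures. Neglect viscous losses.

9.24 m/s

Along the level pipe P + ½ρv² is conserved, hence v₂² = v₁² + 2(P₁ − P₂)/ρ.
v₂ = √(4.30² + 2·26500/792) = √(18.5 + 66.9) = 9.24 m/s.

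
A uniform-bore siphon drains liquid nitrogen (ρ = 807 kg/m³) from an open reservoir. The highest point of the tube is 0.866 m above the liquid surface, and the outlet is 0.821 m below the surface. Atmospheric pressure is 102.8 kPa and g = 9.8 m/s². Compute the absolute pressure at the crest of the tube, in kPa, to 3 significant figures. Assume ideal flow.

Bernoulli surface→outlet gives ½v² = g·h_out, so v = √(2·9.8·0.821) = 4.01 m/s.
The bore is uniform, so the speed at the crest is the same v. Bernoulli surface→crest: P_atm = P_top + ½ρv² + ρg·h_top.
P_top = 102800 − ½·807·4.01² − 807·9.8·0.866 = 89500 Pa.

P_top = 89.5 kPa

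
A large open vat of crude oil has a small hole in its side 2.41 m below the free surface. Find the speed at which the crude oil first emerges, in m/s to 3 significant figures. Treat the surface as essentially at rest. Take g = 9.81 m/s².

With the surface at rest and both surface and jet at atmospheric pressure, Bernoulli gives ρg h = ½ρv², so v = √(2gh) = √(2·9.81·2.41) = 6.88 m/s.

v ≈ 6.88 m/s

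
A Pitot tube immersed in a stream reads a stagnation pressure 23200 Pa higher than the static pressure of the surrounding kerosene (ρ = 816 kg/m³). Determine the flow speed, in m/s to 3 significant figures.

Bernoulli between the free stream and the stagnation point: ½ρv² = P_stag − P_static.
v = √(2ΔP/ρ) = √(2·23200/816) = 7.54 m/s.

7.54 m/s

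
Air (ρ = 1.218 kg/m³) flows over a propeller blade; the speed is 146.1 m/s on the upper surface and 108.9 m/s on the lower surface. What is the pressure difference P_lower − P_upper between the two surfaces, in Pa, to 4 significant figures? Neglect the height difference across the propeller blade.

With negligible Δh, P + ½ρv² is constant, so P_low − P_up = ½ρ(v_up² − v_low²).
ΔP = ½·1.218·(146.1² − 108.9²) = 5777 Pa.

5777 Pa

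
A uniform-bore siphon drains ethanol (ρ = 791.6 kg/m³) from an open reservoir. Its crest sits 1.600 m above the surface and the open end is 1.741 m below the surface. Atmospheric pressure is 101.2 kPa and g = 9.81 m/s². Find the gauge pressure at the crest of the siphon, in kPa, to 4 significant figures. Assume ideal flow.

P_gauge ≈ -25.94 kPa

Bernoulli surface→outlet gives ½v² = g·h_out, so v = √(2·9.81·1.741) = 5.845 m/s.
Continuity keeps v the same throughout the tube; from surface to crest, P_atm + 0 = P_top + ½ρv² + ρg·h_top.
P_top = 101200 − ½·791.6·5.845² − 791.6·9.81·1.600 = 75260 Pa. So P_gauge = P_top − P_atm = -25940 Pa.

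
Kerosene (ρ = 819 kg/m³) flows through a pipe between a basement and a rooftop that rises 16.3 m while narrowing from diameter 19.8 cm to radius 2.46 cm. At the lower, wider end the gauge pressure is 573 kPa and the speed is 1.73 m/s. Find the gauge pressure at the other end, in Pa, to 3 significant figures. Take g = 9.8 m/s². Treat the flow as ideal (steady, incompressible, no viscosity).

The volume flow rate is constant, so v₂ = (A₁/A₂)v₁ = (308/19.0)·1.73 = 28.0 m/s.
Bernoulli: P₁ + ½ρv₁² + ρg h₁ = P₂ + ½ρv₂² + ρg h₂, so P₂ = P₁ + ½ρ(v₁² − v₂²) − ρg(h₂ − h₁).
P₂ = 573000 + ½·819·(1.73² − 28.0²) − 819·9.8·(+16.3) = 573000 + (-320000) − (131000) = 122000 Pa.

122000 Pa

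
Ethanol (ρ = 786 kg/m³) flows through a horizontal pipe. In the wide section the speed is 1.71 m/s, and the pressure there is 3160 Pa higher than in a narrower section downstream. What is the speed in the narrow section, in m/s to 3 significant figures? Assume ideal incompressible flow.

Horizontal Bernoulli: P₁ + ½ρv₁² = P₂ + ½ρv₂², so v₂² = v₁² + 2(P₁ − P₂)/ρ.
v₂ = √(1.71² + 2·3160/786) = √(2.92 + 8.04) = 3.31 m/s.

v₂ = 3.31 m/s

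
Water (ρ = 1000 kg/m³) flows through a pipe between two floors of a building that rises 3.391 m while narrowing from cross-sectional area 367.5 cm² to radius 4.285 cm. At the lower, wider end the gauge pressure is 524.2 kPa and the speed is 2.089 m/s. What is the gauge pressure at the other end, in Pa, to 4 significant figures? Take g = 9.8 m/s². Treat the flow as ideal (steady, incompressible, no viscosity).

Continuity gives A₁v₁ = A₂v₂, so v₂ = (367.5 cm²)/(57.68 cm²) × 2.089 m/s = 13.31 m/s.
Energy conservation along the streamline gives P₂ = P₁ − ½ρ(v₂² − v₁²) − ρg(h₂ − h₁).
P₂ = 524200 + ½·1000·(2.089² − 13.31²) − 1000·9.8·(+3.391) = 524200 + (-86380) − (33230) = 404600 Pa.

P₂ ≈ 404600 Pa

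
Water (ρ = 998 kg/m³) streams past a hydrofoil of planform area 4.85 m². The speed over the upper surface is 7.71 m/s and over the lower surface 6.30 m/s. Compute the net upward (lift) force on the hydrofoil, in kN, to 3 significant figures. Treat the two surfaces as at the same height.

47.8 kN

From P + ½ρv² = const at equal height, P_low − P_up = ½ρ(v_up² − v_low²).
ΔP = ½·998·(7.71² − 6.30²) = 9860 Pa.
Lift = ΔP · A = 9860 × 4.85 = 47800 N.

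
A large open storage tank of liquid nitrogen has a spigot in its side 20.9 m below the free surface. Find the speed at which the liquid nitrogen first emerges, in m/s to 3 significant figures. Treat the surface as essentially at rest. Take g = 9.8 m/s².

v ≈ 20.2 m/s

Bernoulli from surface to hole (P equal, v_surface ≈ 0): v = √(2gh) = √(2×9.8×20.9) = 20.2 m/s.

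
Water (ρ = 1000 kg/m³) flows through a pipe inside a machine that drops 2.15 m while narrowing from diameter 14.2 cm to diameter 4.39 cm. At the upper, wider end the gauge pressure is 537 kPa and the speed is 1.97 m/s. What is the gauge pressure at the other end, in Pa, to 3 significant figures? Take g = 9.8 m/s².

By continuity, v₂ = v₁·A₁/A₂ = 1.97·(158/15.1) = 20.6 m/s.
Applying Bernoulli between the two ends and solving for P₂: P₂ = P₁ + ½ρ(v₁² − v₂²) − ρgΔh.
P₂ = 537000 + ½·1000·(1.97² − 20.6²) − 1000·9.8·(−2.15) = 537000 + (-210000) − (-21100) = 348000 Pa.

P₂ ≈ 348000 Pa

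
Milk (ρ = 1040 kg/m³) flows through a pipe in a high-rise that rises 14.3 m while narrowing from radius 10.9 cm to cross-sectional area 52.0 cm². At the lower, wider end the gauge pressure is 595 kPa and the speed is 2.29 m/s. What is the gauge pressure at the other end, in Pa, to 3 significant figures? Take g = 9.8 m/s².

P₂ = 311000 Pa

Continuity gives A₁v₁ = A₂v₂, so v₂ = (373 cm²)/(52.0 cm²) × 2.29 m/s = 16.4 m/s.
Bernoulli: P₁ + ½ρv₁² + ρg h₁ = P₂ + ½ρv₂² + ρg h₂, so P₂ = P₁ + ½ρ(v₁² − v₂²) − ρg(h₂ − h₁).
P₂ = 595000 + ½·1040·(2.29² − 16.4²) − 1040·9.8·(+14.3) = 595000 + (-138000) − (146000) = 311000 Pa.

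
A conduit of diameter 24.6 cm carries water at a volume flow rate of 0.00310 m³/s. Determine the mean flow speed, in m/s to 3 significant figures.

Q = 0.00310 m³/s = 0.00310 m³/s.
v = Q/A = 0.00310 / 0.0475 = 0.0652 m/s.

v = 0.0652 m/s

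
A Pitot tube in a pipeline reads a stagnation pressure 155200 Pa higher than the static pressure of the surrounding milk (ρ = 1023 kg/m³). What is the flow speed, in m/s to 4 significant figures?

v ≈ 17.42 m/s

At the stagnation point the flow is brought to rest, so Bernoulli gives P_stag − P_static = ½ρv².
v = √(2ΔP/ρ) = √(2·155200/1023) = 17.42 m/s.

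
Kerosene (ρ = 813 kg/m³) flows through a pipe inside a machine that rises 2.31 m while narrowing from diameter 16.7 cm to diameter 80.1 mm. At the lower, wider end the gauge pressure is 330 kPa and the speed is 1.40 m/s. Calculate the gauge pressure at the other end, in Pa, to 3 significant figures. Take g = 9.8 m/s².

P₂ ≈ 297000 Pa

By continuity, v₂ = v₁·A₁/A₂ = 1.40·(219/50.4) = 6.09 m/s.
Bernoulli: P₁ + ½ρv₁² + ρg h₁ = P₂ + ½ρv₂² + ρg h₂, so P₂ = P₁ + ½ρ(v₁² − v₂²) − ρg(h₂ − h₁).
P₂ = 330000 + ½·813·(1.40² − 6.09²) − 813·9.8·(+2.31) = 330000 + (-14300) − (18400) = 297000 Pa.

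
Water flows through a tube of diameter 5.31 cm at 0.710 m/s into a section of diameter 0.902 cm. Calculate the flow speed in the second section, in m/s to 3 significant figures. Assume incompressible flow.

v₂ = 24.6 m/s

Continuity gives A₁v₁ = A₂v₂, so v₂ = (22.1 cm²)/(0.639 cm²) × 0.710 m/s = 24.6 m/s.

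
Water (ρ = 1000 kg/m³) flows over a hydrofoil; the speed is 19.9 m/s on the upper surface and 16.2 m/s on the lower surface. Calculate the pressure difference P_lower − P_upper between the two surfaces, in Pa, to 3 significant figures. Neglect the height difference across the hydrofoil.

66800 Pa

With negligible Δh, P + ½ρv² is constant, so P_low − P_up = ½ρ(v_up² − v_low²).
ΔP = ½·1000·(19.9² − 16.2²) = 66800 Pa.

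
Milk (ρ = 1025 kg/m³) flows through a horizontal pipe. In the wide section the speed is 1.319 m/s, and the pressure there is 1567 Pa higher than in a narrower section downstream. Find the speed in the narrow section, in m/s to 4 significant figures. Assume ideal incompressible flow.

v₂ = 2.190 m/s

Horizontal Bernoulli: P₁ + ½ρv₁² = P₂ + ½ρv₂², so v₂² = v₁² + 2(P₁ − P₂)/ρ.
v₂ = √(1.319² + 2·1567/1025) = √(1.740 + 3.058) = 2.190 m/s.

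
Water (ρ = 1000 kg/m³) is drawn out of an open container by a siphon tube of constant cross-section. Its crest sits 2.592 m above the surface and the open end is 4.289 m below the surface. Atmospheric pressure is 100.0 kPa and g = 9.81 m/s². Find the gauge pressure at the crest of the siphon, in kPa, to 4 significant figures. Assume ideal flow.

Bernoulli surface→outlet gives ½v² = g·h_out, so v = √(2·9.81·4.289) = 9.173 m/s.
Continuity keeps v the same throughout the tube; from surface to crest, P_atm + 0 = P_top + ½ρv² + ρg·h_top.
P_top = 100000 − ½·1000·9.173² − 1000·9.81·2.592 = 32500 Pa. So P_gauge = P_top − P_atm = -67500 Pa.

P_gauge ≈ -67.50 kPa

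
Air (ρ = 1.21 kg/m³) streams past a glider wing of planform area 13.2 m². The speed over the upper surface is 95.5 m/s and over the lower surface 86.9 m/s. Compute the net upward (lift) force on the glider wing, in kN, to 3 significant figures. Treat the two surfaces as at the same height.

F = 12.5 kN

With equal heights on the two surfaces, Bernoulli gives P_lower − P_upper = ½ρ(v_upper² − v_lower²).
ΔP = ½·1.21·(95.5² − 86.9²) = 949 Pa.
Lift = ΔP · A = 949 × 13.2 = 12500 N.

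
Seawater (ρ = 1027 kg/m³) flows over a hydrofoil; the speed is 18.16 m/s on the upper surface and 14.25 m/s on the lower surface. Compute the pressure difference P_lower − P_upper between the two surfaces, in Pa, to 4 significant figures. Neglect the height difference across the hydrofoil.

Bernoulli (same height): P_lower − P_upper = ½ρ(v_upper² − v_lower²).
ΔP = ½·1027·(18.16² − 14.25²) = 65070 Pa.

ΔP = 65070 Pa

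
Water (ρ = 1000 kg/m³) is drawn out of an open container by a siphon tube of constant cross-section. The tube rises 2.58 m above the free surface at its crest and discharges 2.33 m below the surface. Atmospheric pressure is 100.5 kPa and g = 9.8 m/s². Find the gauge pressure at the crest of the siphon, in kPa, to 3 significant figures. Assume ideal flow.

P_gauge ≈ -48.1 kPa

The outlet speed comes from Torricelli: v = √(2g·2.33) = 6.76 m/s.
With constant cross-section the crest speed equals v; applying Bernoulli from the surface up to the crest, P_top = P_atm − ½ρv² − ρg·h_top.
P_top = 100500 − ½·1000·6.76² − 1000·9.8·2.58 = 52400 Pa. So P_gauge = P_top − P_atm = -48100 Pa.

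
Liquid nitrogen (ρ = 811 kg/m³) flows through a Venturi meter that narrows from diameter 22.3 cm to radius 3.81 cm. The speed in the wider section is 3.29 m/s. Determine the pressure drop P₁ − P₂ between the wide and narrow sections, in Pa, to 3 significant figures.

The volume flow rate is constant, so v₂ = (A₁/A₂)v₁ = (391/45.6)·3.29 = 28.2 m/s.
Bernoulli (h₁ = h₂): P₁ − P₂ = ½ρ(v₂² − v₁²).
P₁ − P₂ = ½·811·(28.2² − 3.29²) = ½·811·783 = 318000 Pa.

318000 Pa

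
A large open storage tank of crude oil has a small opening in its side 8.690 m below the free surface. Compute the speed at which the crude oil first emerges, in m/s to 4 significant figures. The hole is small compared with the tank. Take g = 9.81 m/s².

13.06 m/s

With the surface at rest and both surface and jet at atmospheric pressure, Bernoulli gives ρg h = ½ρv², so v = √(2gh) = √(2·9.81·8.690) = 13.06 m/s.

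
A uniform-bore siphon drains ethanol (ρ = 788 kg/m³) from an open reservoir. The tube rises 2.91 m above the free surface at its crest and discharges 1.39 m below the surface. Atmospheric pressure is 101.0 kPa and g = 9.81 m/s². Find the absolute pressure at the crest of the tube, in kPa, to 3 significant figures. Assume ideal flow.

P_top = 67.8 kPa

From the surface to the outlet (both open to atmosphere, surface at rest): v = √(2g·h_out) = √(2·9.81·1.39) = 5.22 m/s.
With constant cross-section the crest speed equals v; applying Bernoulli from the surface up to the crest, P_top = P_atm − ½ρv² − ρg·h_top.
P_top = 101000 − ½·788·5.22² − 788·9.81·2.91 = 67800 Pa.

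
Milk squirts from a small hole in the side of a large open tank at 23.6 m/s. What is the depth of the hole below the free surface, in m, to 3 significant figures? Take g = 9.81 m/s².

For a small hole in a large open tank, ½v² = gh, giving h = v²/(2g).
h = 23.6²/(2·9.81) = 557/19.62 = 28.4 m.

h ≈ 28.4 m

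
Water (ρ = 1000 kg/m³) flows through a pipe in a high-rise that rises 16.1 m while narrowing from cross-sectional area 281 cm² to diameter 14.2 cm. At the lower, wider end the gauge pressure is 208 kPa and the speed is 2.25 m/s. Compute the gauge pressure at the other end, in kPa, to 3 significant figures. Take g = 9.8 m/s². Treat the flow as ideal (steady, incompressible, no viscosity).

P₂ ≈ 44.8 kPa

By continuity, v₂ = v₁·A₁/A₂ = 2.25·(281/158) = 3.99 m/s.
Energy conservation along the streamline gives P₂ = P₁ − ½ρ(v₂² − v₁²) − ρg(h₂ − h₁).
P₂ = 208000 + ½·1000·(2.25² − 3.99²) − 1000·9.8·(+16.1) = 208000 + (-5440) − (158000) = 44800 Pa.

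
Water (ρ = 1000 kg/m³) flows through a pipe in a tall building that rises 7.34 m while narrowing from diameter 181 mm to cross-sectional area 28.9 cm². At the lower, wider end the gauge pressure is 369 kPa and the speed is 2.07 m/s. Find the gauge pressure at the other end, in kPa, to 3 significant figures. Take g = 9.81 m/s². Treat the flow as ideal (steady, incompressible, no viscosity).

Continuity gives A₁v₁ = A₂v₂, so v₂ = (257 cm²)/(28.9 cm²) × 2.07 m/s = 18.4 m/s.
Applying Bernoulli between the two ends and solving for P₂: P₂ = P₁ + ½ρ(v₁² − v₂²) − ρgΔh.
P₂ = 369000 + ½·1000·(2.07² − 18.4²) − 1000·9.81·(+7.34) = 369000 + (-168000) − (72000) = 129000 Pa.

129 kPa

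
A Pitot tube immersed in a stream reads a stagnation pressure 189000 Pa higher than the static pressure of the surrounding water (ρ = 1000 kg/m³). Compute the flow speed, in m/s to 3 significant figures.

v = 19.4 m/s

The dynamic pressure equals the rise in static pressure at the stagnation point: ΔP = ½ρv².
v = √(2ΔP/ρ) = √(2·189000/1000) = 19.4 m/s.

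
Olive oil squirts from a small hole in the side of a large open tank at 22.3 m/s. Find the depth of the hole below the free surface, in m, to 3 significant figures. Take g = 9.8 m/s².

Inverting v = √(2gh) gives h = v² / 2g.
h = 22.3²/(2·9.8) = 497/19.60 = 25.4 m.

h ≈ 25.4 m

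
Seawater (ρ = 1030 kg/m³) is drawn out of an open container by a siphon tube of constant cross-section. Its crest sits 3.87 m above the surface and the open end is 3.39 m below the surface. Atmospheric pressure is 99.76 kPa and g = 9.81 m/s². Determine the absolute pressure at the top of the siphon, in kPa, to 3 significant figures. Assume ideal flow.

The outlet speed comes from Torricelli: v = √(2g·3.39) = 8.16 m/s.
Continuity keeps v the same throughout the tube; from surface to crest, P_atm + 0 = P_top + ½ρv² + ρg·h_top.
P_top = 99760 − ½·1030·8.16² − 1030·9.81·3.87 = 26400 Pa.

P_top ≈ 26.4 kPa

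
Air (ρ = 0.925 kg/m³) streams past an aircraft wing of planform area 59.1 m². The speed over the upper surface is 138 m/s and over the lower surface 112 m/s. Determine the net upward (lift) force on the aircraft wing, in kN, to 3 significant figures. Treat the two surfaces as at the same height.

F ≈ 178 kN

With equal heights on the two surfaces, Bernoulli gives P_lower − P_upper = ½ρ(v_upper² − v_lower²).
ΔP = ½·0.925·(138² − 112²) = 3010 Pa.
Lift = ΔP · A = 3010 × 59.1 = 178000 N.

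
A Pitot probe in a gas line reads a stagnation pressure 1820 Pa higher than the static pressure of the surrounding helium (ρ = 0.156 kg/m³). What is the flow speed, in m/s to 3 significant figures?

153 m/s

Bernoulli between the free stream and the stagnation point: ½ρv² = P_stag − P_static.
v = √(2ΔP/ρ) = √(2·1820/0.156) = 153 m/s.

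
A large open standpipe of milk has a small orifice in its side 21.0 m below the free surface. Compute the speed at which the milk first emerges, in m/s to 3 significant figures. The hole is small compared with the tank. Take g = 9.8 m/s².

The surface is effectively still and both ends are open, so ½v² = gh and v = √(2·9.8·21.0) = 20.3 m/s.

v ≈ 20.3 m/s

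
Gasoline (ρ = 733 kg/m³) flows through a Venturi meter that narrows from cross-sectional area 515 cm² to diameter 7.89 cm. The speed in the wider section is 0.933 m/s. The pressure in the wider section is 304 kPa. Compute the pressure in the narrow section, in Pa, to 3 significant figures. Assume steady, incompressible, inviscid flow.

Mass conservation (A₁v₁ = A₂v₂) gives v₂ = 0.933 × 515/48.9 = 9.83 m/s.
Bernoulli (h₁ = h₂): P₁ − P₂ = ½ρ(v₂² − v₁²).
P₂ = P₁ − ½ρ(v₂² − v₁²) = 304000 − ½·733·(9.83² − 0.933²) = 304000 − 35100 = 269000 Pa.

P₂ ≈ 269000 Pa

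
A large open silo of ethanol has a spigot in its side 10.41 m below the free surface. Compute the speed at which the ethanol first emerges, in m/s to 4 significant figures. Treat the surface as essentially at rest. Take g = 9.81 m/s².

v ≈ 14.29 m/s

Bernoulli from surface to hole (P equal, v_surface ≈ 0): v = √(2gh) = √(2×9.81×10.41) = 14.29 m/s.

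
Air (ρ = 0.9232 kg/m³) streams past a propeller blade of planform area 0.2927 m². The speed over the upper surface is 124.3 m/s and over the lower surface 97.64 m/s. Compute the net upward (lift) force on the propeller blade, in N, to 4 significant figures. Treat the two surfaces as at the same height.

F ≈ 799.4 N

With equal heights on the two surfaces, Bernoulli gives P_lower − P_upper = ½ρ(v_upper² − v_lower²).
ΔP = ½·0.9232·(124.3² − 97.64²) = 2731 Pa.
Lift = ΔP · A = 2731 × 0.2927 = 799.4 N.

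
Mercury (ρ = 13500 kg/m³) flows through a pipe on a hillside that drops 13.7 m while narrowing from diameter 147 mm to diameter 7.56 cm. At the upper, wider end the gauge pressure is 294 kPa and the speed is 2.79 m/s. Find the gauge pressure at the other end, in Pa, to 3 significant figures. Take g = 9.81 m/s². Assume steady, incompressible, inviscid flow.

1410000 Pa

Mass conservation (A₁v₁ = A₂v₂) gives v₂ = 2.79 × 170/44.9 = 10.5 m/s.
Applying Bernoulli between the two ends and solving for P₂: P₂ = P₁ + ½ρ(v₁² − v₂²) − ρgΔh.
P₂ = 294000 + ½·13500·(2.79² − 10.5²) − 13500·9.81·(−13.7) = 294000 + (-699000) − (-1810000) = 1410000 Pa.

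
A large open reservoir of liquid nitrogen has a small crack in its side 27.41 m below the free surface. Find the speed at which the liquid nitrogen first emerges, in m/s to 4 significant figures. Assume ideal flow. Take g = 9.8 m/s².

The surface is effectively still and both ends are open, so ½v² = gh and v = √(2·9.8·27.41) = 23.18 m/s.

v ≈ 23.18 m/s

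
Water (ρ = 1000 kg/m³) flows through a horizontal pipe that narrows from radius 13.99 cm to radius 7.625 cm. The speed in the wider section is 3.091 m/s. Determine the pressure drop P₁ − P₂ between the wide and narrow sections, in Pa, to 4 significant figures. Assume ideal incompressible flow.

By continuity, v₂ = v₁·A₁/A₂ = 3.091·(614.9/182.7) = 10.41 m/s.
Along the horizontal streamline, P + ½ρv² is constant.
P₁ − P₂ = ½·1000·(10.41² − 3.091²) = ½·1000·98.72 = 49360 Pa.

49360 Pa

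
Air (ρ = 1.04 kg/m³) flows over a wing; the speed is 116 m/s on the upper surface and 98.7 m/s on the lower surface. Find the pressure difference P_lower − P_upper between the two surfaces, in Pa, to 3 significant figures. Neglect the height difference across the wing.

ΔP ≈ 1930 Pa

The pressure is lower where the speed is higher: ΔP = ½ρ(v_up² − v_low²).
ΔP = ½·1.04·(116² − 98.7²) = 1930 Pa.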